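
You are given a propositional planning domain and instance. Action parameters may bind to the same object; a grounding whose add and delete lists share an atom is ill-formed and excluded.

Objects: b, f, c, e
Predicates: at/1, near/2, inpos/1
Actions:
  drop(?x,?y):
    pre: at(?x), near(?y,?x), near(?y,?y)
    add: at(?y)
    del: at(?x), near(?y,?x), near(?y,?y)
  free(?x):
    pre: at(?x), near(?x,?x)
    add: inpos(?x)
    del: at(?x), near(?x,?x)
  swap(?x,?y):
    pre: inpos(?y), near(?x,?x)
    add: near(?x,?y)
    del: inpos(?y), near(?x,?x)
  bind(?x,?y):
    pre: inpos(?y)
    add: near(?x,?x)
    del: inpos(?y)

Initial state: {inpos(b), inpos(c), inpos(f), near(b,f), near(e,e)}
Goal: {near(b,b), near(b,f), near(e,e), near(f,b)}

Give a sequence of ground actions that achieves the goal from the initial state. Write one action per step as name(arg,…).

1. bind(b,f)  →  {inpos(b), inpos(c), near(b,b), near(b,f), near(e,e)}
2. bind(f,c)  →  {inpos(b), near(b,b), near(b,f), near(e,e), near(f,f)}
3. swap(f,b)  →  {near(b,b), near(b,f), near(e,e), near(f,b)}

bind(b,f); bind(f,c); swap(f,b)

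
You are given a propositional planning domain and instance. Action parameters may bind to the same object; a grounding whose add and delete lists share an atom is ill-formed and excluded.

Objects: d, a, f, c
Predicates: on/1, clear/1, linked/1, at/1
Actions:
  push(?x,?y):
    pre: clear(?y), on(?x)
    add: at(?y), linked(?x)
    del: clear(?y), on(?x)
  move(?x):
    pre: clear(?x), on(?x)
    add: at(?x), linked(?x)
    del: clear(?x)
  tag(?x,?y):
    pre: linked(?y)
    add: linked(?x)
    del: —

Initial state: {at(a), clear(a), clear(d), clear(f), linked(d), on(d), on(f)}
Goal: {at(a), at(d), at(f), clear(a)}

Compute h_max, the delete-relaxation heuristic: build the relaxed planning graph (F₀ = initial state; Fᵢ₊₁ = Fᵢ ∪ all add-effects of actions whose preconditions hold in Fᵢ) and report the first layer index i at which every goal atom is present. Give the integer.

1

F0 = init (7 atoms)
F1 = F0 ∪ {at(d), at(f), linked(a), linked(c), linked(f)}  (12 atoms)
goal ⊆ F1  ⇒  h_max = 1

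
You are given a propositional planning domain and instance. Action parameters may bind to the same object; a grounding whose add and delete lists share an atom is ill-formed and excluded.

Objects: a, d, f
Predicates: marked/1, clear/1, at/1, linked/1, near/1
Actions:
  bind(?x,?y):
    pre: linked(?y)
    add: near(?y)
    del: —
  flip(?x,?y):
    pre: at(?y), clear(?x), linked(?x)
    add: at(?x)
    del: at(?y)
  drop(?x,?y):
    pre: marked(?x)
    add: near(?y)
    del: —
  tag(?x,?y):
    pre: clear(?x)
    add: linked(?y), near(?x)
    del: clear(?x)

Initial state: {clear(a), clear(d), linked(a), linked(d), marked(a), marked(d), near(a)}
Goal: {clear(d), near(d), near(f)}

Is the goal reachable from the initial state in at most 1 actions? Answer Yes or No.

No

1. bind(a,d)  →  {clear(a), clear(d), linked(a), linked(d), marked(a), marked(d), near(a), near(d)}
2. drop(a,f)  →  {clear(a), clear(d), linked(a), linked(d), marked(a), marked(d), near(a), near(d), near(f)}
optimal plan length = 2; 2 > 1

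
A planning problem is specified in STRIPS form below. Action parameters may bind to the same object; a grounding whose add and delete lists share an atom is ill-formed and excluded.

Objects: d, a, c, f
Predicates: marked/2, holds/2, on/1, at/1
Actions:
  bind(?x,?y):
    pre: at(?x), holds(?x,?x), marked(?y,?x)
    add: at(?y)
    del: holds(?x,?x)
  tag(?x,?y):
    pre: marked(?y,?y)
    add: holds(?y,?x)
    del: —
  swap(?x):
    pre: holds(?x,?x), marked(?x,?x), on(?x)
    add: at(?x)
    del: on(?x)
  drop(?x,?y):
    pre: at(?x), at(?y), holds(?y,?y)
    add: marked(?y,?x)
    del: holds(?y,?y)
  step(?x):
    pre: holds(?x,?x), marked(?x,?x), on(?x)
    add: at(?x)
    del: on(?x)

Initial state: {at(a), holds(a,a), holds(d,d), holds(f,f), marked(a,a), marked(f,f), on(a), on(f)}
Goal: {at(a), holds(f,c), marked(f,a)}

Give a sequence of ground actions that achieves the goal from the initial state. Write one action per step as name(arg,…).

1. tag(c,f)  →  {at(a), holds(a,a), holds(d,d), holds(f,c), holds(f,f), marked(a,a), marked(f,f), on(a), on(f)}
2. swap(f)  →  {at(a), at(f), holds(a,a), holds(d,d), holds(f,c), holds(f,f), marked(a,a), marked(f,f), on(a)}
3. drop(a,f)  →  {at(a), at(f), holds(a,a), holds(d,d), holds(f,c), marked(a,a), marked(f,a), marked(f,f), on(a)}

tag(c,f); swap(f); drop(a,f)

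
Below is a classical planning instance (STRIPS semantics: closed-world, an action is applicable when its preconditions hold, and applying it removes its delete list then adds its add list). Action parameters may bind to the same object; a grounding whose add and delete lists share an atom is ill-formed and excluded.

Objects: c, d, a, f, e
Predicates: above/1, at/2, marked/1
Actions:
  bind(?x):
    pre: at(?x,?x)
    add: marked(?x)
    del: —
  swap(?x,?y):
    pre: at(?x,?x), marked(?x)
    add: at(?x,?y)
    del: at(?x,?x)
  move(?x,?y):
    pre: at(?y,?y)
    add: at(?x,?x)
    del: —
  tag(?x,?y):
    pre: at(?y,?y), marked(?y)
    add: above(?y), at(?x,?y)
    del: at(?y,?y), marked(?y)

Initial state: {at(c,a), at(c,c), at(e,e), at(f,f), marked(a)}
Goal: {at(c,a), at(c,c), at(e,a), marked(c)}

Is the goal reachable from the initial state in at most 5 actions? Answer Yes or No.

Yes

1. bind(c)  →  {at(c,a), at(c,c), at(e,e), at(f,f), marked(a), marked(c)}
2. bind(e)  →  {at(c,a), at(c,c), at(e,e), at(f,f), marked(a), marked(c), marked(e)}
3. swap(e,a)  →  {at(c,a), at(c,c), at(e,a), at(f,f), marked(a), marked(c), marked(e)}
optimal plan length = 3; 3 ≤ 5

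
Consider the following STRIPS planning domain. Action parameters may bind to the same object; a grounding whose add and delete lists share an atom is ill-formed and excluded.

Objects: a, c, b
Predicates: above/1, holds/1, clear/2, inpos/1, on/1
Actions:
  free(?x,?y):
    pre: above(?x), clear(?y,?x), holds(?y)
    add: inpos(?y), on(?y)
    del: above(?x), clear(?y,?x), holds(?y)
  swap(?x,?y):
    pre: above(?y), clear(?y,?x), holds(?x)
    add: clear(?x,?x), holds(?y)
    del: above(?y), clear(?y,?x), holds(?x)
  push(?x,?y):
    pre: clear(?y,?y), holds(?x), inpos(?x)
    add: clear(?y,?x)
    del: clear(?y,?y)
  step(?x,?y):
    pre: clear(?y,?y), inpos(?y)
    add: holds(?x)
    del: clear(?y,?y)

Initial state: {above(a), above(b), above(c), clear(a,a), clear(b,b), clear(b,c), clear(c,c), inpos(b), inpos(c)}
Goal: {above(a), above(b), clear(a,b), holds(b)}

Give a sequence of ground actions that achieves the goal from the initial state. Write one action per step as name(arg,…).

1. step(b,c)  →  {above(a), above(b), above(c), clear(a,a), clear(b,b), clear(b,c), holds(b), inpos(b), inpos(c)}
2. push(b,a)  →  {above(a), above(b), above(c), clear(a,b), clear(b,b), clear(b,c), holds(b), inpos(b), inpos(c)}

step(b,c); push(b,a)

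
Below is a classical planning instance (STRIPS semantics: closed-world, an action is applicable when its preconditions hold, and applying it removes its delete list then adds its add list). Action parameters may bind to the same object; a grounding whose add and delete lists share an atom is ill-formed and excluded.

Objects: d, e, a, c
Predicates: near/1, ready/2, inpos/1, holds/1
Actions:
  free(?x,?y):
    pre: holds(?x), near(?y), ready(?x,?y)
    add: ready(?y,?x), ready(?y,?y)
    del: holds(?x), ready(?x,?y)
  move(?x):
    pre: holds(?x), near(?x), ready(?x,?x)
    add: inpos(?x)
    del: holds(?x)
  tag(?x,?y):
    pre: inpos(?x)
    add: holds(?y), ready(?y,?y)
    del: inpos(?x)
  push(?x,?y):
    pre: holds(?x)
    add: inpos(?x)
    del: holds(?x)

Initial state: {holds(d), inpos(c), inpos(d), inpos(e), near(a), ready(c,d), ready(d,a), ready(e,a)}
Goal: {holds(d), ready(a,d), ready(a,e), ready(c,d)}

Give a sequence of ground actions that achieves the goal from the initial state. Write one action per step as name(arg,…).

free(d,a); tag(d,d); tag(e,e); free(e,a)

1. free(d,a)  →  {inpos(c), inpos(d), inpos(e), near(a), ready(a,a), ready(a,d), ready(c,d), ready(e,a)}
2. tag(d,d)  →  {holds(d), inpos(c), inpos(e), near(a), ready(a,a), ready(a,d), ready(c,d), ready(d,d), ready(e,a)}
3. tag(e,e)  →  {holds(d), holds(e), inpos(c), near(a), ready(a,a), ready(a,d), ready(c,d), ready(d,d), ready(e,a), ready(e,e)}
4. free(e,a)  →  {holds(d), inpos(c), near(a), ready(a,a), ready(a,d), ready(a,e), ready(c,d), ready(d,d), ready(e,e)}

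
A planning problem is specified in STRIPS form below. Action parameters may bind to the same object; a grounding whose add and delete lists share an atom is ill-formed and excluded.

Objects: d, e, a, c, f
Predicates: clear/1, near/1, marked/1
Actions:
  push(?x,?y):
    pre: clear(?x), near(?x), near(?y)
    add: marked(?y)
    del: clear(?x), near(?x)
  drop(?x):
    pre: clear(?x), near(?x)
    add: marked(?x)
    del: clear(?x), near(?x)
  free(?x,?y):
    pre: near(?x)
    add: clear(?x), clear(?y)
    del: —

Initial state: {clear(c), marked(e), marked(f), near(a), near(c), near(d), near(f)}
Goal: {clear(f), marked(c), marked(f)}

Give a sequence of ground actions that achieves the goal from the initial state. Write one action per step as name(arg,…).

1. push(c,c)  →  {marked(c), marked(e), marked(f), near(a), near(d), near(f)}
2. free(d,f)  →  {clear(d), clear(f), marked(c), marked(e), marked(f), near(a), near(d), near(f)}

push(c,c); free(d,f)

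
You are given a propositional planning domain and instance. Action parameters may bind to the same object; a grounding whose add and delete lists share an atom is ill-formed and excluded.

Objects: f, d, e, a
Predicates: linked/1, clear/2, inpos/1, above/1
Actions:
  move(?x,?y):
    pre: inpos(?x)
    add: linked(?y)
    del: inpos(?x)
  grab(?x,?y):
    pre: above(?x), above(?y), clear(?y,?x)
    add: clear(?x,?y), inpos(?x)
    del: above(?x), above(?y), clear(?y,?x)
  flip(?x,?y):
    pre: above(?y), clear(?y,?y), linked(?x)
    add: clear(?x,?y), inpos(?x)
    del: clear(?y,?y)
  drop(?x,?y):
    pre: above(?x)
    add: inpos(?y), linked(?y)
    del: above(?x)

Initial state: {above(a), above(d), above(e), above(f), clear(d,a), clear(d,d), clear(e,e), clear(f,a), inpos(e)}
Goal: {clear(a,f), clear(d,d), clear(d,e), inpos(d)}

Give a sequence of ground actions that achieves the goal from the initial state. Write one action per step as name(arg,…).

move(e,d); grab(a,f); flip(d,e)

1. move(e,d)  →  {above(a), above(d), above(e), above(f), clear(d,a), clear(d,d), clear(e,e), clear(f,a), linked(d)}
2. grab(a,f)  →  {above(d), above(e), clear(a,f), clear(d,a), clear(d,d), clear(e,e), inpos(a), linked(d)}
3. flip(d,e)  →  {above(d), above(e), clear(a,f), clear(d,a), clear(d,d), clear(d,e), inpos(a), inpos(d), linked(d)}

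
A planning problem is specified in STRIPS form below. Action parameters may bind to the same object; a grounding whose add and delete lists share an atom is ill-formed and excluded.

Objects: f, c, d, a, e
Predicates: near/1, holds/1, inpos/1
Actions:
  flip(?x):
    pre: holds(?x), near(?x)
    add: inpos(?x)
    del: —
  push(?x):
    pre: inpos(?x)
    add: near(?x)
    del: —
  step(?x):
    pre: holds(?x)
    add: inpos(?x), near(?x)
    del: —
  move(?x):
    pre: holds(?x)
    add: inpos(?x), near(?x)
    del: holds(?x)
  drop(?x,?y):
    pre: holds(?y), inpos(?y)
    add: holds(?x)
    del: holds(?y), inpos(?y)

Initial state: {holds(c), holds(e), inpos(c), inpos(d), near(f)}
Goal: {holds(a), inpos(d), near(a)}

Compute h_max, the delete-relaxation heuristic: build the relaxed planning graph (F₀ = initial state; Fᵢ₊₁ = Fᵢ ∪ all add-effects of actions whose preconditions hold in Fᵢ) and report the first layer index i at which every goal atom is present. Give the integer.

2

F0 = init (5 atoms)
F1 = F0 ∪ {holds(a), holds(d), holds(f), inpos(e), near(c), near(d), near(e)}  (12 atoms)
F2 = F1 ∪ {inpos(a), inpos(f), near(a)}  (15 atoms)
goal ⊆ F2  ⇒  h_max = 2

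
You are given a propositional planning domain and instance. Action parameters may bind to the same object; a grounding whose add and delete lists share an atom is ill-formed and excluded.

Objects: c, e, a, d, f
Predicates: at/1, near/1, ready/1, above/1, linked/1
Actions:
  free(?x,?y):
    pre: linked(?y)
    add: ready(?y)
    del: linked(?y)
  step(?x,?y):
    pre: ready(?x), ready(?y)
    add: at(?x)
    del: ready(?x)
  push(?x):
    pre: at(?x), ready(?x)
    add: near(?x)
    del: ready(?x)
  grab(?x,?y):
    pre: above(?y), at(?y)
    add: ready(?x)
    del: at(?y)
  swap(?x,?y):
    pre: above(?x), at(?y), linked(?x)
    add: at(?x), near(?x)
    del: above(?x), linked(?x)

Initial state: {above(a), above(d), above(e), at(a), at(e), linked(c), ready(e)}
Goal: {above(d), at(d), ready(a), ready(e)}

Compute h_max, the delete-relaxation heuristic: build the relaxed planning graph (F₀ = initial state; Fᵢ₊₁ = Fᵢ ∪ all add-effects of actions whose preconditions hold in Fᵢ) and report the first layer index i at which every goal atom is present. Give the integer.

F0 = init (7 atoms)
F1 = F0 ∪ {near(e), ready(a), ready(c), ready(d), ready(f)}  (12 atoms)
F2 = F1 ∪ {at(c), at(d), at(f), near(a)}  (16 atoms)
goal ⊆ F2  ⇒  h_max = 2

2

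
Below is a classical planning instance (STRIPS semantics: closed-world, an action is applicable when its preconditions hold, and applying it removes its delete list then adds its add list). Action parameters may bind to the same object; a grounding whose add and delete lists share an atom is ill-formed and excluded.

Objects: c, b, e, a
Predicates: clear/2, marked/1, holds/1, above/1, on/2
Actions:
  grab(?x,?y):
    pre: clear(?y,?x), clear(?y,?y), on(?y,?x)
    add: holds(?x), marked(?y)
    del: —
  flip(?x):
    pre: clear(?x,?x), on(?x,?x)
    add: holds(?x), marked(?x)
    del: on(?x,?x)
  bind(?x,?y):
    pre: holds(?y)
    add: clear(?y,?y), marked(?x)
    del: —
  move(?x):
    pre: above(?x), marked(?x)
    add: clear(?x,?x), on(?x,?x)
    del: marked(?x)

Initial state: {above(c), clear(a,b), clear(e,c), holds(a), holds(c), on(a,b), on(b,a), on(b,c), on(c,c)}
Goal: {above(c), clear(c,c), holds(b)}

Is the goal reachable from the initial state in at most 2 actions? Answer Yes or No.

1. bind(c,c)  →  {above(c), clear(a,b), clear(c,c), clear(e,c), holds(a), holds(c), marked(c), on(a,b), on(b,a), on(b,c), on(c,c)}
2. bind(c,a)  →  {above(c), clear(a,a), clear(a,b), clear(c,c), clear(e,c), holds(a), holds(c), marked(c), on(a,b), on(b,a), on(b,c), on(c,c)}
3. grab(b,a)  →  {above(c), clear(a,a), clear(a,b), clear(c,c), clear(e,c), holds(a), holds(b), holds(c), marked(a), marked(c), on(a,b), on(b,a), on(b,c), on(c,c)}
optimal plan length = 3; 3 > 2

No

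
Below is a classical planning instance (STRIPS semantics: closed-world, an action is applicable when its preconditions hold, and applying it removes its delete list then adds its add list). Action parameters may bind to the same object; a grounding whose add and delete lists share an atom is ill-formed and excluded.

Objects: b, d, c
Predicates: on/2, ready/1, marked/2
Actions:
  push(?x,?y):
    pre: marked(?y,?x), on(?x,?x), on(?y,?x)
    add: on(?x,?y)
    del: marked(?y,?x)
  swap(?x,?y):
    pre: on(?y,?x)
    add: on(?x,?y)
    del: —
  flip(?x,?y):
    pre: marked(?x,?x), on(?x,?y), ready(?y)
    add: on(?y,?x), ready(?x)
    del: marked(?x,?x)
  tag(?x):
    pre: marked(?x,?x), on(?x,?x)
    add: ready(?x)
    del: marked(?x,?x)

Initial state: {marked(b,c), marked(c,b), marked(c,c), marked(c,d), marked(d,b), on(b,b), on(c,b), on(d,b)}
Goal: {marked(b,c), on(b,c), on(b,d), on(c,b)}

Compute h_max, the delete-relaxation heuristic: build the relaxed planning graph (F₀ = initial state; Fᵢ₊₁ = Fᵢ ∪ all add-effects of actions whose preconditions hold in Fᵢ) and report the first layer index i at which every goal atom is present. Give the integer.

F0 = init (8 atoms)
F1 = F0 ∪ {on(b,c), on(b,d)}  (10 atoms)
goal ⊆ F1  ⇒  h_max = 1

1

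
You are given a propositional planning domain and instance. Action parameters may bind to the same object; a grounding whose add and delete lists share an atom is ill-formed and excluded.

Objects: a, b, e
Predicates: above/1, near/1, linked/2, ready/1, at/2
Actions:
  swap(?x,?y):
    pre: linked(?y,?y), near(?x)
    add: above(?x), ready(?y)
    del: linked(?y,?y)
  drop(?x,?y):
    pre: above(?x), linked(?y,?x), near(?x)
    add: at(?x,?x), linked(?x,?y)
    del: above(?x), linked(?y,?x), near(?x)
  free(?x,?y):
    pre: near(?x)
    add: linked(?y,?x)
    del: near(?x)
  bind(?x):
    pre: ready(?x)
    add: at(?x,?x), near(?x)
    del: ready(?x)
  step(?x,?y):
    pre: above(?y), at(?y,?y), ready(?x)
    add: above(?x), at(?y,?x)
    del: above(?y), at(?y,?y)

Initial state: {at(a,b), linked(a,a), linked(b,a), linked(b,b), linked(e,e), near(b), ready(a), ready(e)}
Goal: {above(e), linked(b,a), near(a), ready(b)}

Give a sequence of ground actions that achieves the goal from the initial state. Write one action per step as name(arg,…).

1. bind(a)  →  {at(a,a), at(a,b), linked(a,a), linked(b,a), linked(b,b), linked(e,e), near(a), near(b), ready(e)}
2. swap(a,b)  →  {above(a), at(a,a), at(a,b), linked(a,a), linked(b,a), linked(e,e), near(a), near(b), ready(b), ready(e)}
3. step(e,a)  →  {above(e), at(a,b), at(a,e), linked(a,a), linked(b,a), linked(e,e), near(a), near(b), ready(b), ready(e)}

bind(a); swap(a,b); step(e,a)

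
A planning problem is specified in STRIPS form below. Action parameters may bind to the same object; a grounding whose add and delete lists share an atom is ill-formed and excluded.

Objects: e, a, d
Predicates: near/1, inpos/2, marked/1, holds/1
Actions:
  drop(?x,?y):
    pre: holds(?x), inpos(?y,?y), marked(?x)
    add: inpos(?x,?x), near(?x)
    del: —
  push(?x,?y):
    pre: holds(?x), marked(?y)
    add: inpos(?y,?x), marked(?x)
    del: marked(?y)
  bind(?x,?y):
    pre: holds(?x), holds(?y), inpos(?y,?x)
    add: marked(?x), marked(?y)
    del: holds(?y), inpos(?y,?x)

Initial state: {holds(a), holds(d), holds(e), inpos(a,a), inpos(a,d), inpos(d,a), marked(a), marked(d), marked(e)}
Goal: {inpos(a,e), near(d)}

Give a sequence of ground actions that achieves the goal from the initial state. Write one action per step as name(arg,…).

drop(d,a); push(e,a)

1. drop(d,a)  →  {holds(a), holds(d), holds(e), inpos(a,a), inpos(a,d), inpos(d,a), inpos(d,d), marked(a), marked(d), marked(e), near(d)}
2. push(e,a)  →  {holds(a), holds(d), holds(e), inpos(a,a), inpos(a,d), inpos(a,e), inpos(d,a), inpos(d,d), marked(d), marked(e), near(d)}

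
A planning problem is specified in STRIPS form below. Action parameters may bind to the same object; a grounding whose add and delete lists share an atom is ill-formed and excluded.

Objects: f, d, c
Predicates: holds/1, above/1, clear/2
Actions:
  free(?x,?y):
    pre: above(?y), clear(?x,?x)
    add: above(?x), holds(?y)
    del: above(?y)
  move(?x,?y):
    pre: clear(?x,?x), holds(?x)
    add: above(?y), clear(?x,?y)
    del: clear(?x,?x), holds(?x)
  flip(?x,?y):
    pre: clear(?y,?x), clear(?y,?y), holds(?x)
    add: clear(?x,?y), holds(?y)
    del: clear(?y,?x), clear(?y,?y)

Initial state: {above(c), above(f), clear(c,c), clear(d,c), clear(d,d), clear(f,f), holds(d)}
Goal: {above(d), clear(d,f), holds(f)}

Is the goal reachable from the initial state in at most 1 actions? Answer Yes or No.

1. free(d,f)  →  {above(c), above(d), clear(c,c), clear(d,c), clear(d,d), clear(f,f), holds(d), holds(f)}
2. move(d,f)  →  {above(c), above(d), above(f), clear(c,c), clear(d,c), clear(d,f), clear(f,f), holds(f)}
optimal plan length = 2; 2 > 1

No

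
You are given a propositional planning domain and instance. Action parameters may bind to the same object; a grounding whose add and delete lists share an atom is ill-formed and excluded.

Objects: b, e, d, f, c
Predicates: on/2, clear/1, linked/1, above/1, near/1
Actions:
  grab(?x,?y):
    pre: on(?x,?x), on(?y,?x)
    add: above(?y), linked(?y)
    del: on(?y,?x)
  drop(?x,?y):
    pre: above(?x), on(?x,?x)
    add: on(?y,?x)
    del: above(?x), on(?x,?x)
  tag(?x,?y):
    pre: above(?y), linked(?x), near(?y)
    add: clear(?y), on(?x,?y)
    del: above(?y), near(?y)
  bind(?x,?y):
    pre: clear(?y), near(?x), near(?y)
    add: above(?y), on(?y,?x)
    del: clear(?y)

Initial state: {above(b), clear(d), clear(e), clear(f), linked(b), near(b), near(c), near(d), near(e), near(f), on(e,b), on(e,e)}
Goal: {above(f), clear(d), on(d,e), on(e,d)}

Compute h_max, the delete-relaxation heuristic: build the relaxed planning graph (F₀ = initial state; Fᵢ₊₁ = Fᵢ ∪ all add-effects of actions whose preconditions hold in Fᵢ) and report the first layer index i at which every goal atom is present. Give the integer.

1

F0 = init (12 atoms)
F1 = F0 ∪ {above(d), above(e), above(f), clear(b), linked(e), on(b,b), on(d,b), on(d,c), on(d,d), on(d,e), on(d,f), on(e,c), on(e,d), on(e,f), on(f,b), on(f,c), on(f,d), on(f,e), on(f,f)}  (31 atoms)
goal ⊆ F1  ⇒  h_max = 1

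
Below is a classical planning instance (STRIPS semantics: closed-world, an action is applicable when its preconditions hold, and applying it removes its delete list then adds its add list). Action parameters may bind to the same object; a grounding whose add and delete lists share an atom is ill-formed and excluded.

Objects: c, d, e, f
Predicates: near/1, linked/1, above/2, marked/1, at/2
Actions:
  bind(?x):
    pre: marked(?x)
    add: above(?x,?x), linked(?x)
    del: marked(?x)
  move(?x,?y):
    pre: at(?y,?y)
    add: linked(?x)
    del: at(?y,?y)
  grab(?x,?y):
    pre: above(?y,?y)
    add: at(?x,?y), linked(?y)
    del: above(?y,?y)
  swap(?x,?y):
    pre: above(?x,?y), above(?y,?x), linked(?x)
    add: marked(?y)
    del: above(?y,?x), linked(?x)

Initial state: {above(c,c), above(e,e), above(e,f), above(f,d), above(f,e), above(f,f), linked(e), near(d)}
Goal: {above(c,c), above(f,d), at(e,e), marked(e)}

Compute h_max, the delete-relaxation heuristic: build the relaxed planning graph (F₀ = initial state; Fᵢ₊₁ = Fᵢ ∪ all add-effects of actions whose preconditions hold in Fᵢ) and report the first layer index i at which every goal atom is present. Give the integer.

1

F0 = init (8 atoms)
F1 = F0 ∪ {at(c,c), at(c,e), at(c,f), at(d,c), at(d,e), at(d,f), at(e,c), at(e,e), at(e,f), at(f,c), at(f,e), at(f,f), linked(c), linked(f), marked(e), marked(f)}  (24 atoms)
goal ⊆ F1  ⇒  h_max = 1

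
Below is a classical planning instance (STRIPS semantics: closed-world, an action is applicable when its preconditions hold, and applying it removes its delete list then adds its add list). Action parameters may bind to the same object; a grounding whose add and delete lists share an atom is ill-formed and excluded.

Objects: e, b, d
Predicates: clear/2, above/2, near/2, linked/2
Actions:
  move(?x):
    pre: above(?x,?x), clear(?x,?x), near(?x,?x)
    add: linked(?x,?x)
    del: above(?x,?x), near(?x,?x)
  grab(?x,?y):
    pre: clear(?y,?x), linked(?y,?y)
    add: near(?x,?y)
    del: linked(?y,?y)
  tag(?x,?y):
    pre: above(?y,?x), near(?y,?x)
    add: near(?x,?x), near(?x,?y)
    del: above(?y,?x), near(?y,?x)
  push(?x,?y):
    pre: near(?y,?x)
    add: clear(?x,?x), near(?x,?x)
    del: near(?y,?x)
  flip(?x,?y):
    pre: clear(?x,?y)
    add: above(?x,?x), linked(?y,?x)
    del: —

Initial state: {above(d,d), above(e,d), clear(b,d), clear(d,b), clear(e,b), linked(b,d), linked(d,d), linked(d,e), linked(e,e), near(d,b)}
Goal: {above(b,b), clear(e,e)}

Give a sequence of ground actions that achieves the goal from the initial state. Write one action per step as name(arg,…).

1. grab(b,e)  →  {above(d,d), above(e,d), clear(b,d), clear(d,b), clear(e,b), linked(b,d), linked(d,d), linked(d,e), near(b,e), near(d,b)}
2. push(e,b)  →  {above(d,d), above(e,d), clear(b,d), clear(d,b), clear(e,b), clear(e,e), linked(b,d), linked(d,d), linked(d,e), near(d,b), near(e,e)}
3. flip(b,d)  →  {above(b,b), above(d,d), above(e,d), clear(b,d), clear(d,b), clear(e,b), clear(e,e), linked(b,d), linked(d,b), linked(d,d), linked(d,e), near(d,b), near(e,e)}

grab(b,e); push(e,b); flip(b,d)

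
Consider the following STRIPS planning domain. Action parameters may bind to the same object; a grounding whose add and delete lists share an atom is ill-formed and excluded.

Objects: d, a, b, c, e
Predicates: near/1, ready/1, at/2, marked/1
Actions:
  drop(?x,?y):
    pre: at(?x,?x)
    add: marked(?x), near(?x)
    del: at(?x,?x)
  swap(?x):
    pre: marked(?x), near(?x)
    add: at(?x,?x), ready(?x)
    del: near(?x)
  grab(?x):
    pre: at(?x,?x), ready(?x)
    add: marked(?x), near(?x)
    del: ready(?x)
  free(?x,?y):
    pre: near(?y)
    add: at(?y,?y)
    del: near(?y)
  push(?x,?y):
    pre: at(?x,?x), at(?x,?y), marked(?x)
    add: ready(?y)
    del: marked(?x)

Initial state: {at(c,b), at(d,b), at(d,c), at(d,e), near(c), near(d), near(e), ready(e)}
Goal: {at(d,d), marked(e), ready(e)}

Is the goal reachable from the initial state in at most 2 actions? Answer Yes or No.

1. free(d,d)  →  {at(c,b), at(d,b), at(d,c), at(d,d), at(d,e), near(c), near(e), ready(e)}
2. free(d,e)  →  {at(c,b), at(d,b), at(d,c), at(d,d), at(d,e), at(e,e), near(c), ready(e)}
3. drop(e,d)  →  {at(c,b), at(d,b), at(d,c), at(d,d), at(d,e), marked(e), near(c), near(e), ready(e)}
optimal plan length = 3; 3 > 2

No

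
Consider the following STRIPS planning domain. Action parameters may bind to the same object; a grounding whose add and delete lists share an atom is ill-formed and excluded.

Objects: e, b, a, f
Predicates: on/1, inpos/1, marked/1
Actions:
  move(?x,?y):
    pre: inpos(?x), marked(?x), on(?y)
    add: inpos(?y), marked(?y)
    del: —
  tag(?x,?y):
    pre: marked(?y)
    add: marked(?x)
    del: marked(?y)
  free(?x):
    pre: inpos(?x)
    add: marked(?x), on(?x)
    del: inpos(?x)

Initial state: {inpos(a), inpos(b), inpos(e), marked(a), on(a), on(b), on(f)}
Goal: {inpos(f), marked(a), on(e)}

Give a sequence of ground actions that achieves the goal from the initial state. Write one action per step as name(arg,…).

move(a,f); free(e)

1. move(a,f)  →  {inpos(a), inpos(b), inpos(e), inpos(f), marked(a), marked(f), on(a), on(b), on(f)}
2. free(e)  →  {inpos(a), inpos(b), inpos(f), marked(a), marked(e), marked(f), on(a), on(b), on(e), on(f)}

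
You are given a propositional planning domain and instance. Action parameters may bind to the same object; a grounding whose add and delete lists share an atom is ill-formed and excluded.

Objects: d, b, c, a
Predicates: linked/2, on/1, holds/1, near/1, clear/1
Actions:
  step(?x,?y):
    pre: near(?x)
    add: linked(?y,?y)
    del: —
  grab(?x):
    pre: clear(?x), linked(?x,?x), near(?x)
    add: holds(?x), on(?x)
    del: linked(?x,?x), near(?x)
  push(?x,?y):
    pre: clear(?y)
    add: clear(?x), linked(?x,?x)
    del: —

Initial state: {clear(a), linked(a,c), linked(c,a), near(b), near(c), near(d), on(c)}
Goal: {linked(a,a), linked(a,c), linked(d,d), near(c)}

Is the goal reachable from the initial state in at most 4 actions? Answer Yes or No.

Yes

1. step(d,d)  →  {clear(a), linked(a,c), linked(c,a), linked(d,d), near(b), near(c), near(d), on(c)}
2. step(d,a)  →  {clear(a), linked(a,a), linked(a,c), linked(c,a), linked(d,d), near(b), near(c), near(d), on(c)}
optimal plan length = 2; 2 ≤ 4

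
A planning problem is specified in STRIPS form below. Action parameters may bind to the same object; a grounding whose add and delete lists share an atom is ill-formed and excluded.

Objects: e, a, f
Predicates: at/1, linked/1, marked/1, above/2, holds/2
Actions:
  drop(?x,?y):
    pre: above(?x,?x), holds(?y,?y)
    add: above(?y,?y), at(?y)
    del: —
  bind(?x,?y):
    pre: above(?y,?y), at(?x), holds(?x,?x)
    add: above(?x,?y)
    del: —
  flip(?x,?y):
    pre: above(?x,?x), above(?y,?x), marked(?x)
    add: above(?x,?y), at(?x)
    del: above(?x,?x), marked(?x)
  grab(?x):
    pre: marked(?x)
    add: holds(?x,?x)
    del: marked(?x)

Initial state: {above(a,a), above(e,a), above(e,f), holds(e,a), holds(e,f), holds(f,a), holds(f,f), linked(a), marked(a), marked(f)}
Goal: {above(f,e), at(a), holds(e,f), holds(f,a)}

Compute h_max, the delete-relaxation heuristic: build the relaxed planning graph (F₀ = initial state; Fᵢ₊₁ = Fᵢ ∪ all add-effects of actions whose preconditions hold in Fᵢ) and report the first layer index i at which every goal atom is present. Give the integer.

2

F0 = init (10 atoms)
F1 = F0 ∪ {above(a,e), above(f,f), at(a), at(f), holds(a,a)}  (15 atoms)
F2 = F1 ∪ {above(a,f), above(f,a), above(f,e)}  (18 atoms)
goal ⊆ F2  ⇒  h_max = 2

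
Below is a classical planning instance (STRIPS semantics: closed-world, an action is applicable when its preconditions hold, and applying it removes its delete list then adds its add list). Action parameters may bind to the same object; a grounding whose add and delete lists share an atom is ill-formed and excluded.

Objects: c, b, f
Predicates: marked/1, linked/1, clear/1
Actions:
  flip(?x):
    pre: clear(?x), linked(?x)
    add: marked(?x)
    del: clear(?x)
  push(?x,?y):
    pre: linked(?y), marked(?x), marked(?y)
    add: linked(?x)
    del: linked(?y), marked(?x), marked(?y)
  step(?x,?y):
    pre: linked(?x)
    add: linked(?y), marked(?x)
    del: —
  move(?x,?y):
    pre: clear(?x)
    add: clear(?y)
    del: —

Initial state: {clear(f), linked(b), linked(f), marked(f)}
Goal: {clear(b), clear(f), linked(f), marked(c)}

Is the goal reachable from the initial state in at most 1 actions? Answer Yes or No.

No

1. step(b,c)  →  {clear(f), linked(b), linked(c), linked(f), marked(b), marked(f)}
2. step(c,c)  →  {clear(f), linked(b), linked(c), linked(f), marked(b), marked(c), marked(f)}
3. move(f,b)  →  {clear(b), clear(f), linked(b), linked(c), linked(f), marked(b), marked(c), marked(f)}
optimal plan length = 3; 3 > 1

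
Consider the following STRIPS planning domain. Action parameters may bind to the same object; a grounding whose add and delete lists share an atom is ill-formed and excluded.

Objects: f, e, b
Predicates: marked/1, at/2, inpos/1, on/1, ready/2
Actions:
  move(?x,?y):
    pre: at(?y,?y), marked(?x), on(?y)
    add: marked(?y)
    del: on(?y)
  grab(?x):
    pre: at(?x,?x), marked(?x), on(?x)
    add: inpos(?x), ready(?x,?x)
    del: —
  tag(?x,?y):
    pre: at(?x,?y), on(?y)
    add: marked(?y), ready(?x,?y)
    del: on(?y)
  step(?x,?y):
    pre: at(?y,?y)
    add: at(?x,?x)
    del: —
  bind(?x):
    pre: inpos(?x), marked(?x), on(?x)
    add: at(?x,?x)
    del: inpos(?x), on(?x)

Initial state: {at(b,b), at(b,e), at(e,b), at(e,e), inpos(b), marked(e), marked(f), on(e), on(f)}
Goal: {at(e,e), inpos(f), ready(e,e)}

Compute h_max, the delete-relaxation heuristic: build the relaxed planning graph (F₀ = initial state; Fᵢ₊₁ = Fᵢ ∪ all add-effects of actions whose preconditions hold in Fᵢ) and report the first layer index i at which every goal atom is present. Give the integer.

2

F0 = init (9 atoms)
F1 = F0 ∪ {at(f,f), inpos(e), ready(b,e), ready(e,e)}  (13 atoms)
F2 = F1 ∪ {inpos(f), ready(f,f)}  (15 atoms)
goal ⊆ F2  ⇒  h_max = 2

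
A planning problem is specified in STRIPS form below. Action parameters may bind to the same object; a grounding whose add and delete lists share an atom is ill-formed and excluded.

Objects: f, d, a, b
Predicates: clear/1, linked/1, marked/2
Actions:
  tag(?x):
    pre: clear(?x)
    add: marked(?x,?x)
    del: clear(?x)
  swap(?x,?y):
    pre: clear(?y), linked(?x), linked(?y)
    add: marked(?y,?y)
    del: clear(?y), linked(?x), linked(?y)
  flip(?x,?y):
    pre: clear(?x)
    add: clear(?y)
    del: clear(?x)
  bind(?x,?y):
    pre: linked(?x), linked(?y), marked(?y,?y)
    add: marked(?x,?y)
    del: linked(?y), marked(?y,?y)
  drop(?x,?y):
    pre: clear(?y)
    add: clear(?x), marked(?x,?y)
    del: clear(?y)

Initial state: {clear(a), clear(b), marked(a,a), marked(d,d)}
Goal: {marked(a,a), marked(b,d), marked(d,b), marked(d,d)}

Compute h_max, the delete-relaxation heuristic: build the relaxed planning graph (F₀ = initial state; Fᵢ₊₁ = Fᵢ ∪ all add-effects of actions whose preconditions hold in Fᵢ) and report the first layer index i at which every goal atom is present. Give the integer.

F0 = init (4 atoms)
F1 = F0 ∪ {clear(d), clear(f), marked(a,b), marked(b,a), marked(b,b), marked(d,a), marked(d,b), marked(f,a), marked(f,b)}  (13 atoms)
F2 = F1 ∪ {marked(a,d), marked(a,f), marked(b,d), marked(b,f), marked(d,f), marked(f,d), marked(f,f)}  (20 atoms)
goal ⊆ F2  ⇒  h_max = 2

2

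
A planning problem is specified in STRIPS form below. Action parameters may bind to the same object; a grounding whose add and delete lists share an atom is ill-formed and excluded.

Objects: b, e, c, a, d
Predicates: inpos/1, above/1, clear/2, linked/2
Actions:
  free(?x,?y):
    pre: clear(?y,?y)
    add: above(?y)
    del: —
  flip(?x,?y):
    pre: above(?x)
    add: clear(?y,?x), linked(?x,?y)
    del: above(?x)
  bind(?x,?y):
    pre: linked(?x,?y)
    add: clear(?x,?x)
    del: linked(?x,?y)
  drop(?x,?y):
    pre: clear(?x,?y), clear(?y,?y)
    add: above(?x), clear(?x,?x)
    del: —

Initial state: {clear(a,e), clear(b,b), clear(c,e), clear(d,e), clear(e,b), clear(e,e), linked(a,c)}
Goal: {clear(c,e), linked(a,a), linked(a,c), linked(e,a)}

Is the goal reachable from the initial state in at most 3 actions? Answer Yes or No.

No

1. free(b,e)  →  {above(e), clear(a,e), clear(b,b), clear(c,e), clear(d,e), clear(e,b), clear(e,e), linked(a,c)}
2. flip(e,a)  →  {clear(a,e), clear(b,b), clear(c,e), clear(d,e), clear(e,b), clear(e,e), linked(a,c), linked(e,a)}
3. drop(a,e)  →  {above(a), clear(a,a), clear(a,e), clear(b,b), clear(c,e), clear(d,e), clear(e,b), clear(e,e), linked(a,c), linked(e,a)}
4. flip(a,a)  →  {clear(a,a), clear(a,e), clear(b,b), clear(c,e), clear(d,e), clear(e,b), clear(e,e), linked(a,a), linked(a,c), linked(e,a)}
optimal plan length = 4; 4 > 3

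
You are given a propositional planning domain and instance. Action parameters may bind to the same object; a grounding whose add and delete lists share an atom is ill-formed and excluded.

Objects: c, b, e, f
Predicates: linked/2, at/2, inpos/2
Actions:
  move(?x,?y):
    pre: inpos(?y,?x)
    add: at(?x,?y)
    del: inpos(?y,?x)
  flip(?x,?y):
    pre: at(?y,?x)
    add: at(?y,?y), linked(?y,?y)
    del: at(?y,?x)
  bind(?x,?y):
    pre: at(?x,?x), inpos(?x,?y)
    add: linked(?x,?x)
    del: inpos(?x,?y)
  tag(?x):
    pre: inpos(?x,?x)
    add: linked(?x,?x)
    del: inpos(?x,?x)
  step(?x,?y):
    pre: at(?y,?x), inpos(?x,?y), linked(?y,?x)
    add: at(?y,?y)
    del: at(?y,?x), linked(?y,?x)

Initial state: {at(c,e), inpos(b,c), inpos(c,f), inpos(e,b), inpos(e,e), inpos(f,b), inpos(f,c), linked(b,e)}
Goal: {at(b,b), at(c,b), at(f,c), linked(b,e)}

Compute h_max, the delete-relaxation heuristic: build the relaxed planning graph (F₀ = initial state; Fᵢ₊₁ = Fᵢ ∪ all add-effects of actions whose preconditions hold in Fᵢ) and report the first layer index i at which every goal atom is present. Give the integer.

2

F0 = init (8 atoms)
F1 = F0 ∪ {at(b,e), at(b,f), at(c,b), at(c,c), at(c,f), at(e,e), at(f,c), linked(c,c), linked(e,e)}  (17 atoms)
F2 = F1 ∪ {at(b,b), at(f,f), linked(b,b), linked(f,f)}  (21 atoms)
goal ⊆ F2  ⇒  h_max = 2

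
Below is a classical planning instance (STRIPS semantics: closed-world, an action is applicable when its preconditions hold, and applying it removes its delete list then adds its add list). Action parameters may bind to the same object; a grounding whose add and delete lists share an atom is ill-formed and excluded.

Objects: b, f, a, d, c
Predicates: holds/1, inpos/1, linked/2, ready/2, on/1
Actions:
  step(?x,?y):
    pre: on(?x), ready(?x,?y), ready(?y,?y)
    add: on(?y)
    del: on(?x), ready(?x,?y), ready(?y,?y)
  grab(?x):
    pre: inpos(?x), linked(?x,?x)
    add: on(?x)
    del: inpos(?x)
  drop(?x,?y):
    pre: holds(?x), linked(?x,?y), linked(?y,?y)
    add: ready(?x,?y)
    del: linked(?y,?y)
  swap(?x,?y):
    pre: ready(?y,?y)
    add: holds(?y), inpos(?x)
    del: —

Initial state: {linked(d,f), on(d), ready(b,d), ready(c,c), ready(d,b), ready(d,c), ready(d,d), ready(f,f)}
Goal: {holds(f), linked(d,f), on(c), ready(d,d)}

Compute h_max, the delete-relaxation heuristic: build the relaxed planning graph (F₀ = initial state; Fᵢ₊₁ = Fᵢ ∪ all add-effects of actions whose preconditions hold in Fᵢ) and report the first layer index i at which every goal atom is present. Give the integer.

F0 = init (8 atoms)
F1 = F0 ∪ {holds(c), holds(d), holds(f), inpos(a), inpos(b), inpos(c), inpos(d), inpos(f), on(c)}  (17 atoms)
goal ⊆ F1  ⇒  h_max = 1

1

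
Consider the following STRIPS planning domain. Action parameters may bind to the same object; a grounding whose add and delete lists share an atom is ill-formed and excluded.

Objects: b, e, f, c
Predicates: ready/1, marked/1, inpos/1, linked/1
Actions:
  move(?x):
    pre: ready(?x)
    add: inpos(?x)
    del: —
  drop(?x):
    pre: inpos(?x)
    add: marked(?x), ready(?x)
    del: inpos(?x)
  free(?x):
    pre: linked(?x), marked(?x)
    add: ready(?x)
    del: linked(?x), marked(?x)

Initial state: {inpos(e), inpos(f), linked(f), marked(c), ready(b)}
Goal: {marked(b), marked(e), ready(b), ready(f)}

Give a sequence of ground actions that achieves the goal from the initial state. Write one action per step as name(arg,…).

move(b); drop(b); drop(e); drop(f)

1. move(b)  →  {inpos(b), inpos(e), inpos(f), linked(f), marked(c), ready(b)}
2. drop(b)  →  {inpos(e), inpos(f), linked(f), marked(b), marked(c), ready(b)}
3. drop(e)  →  {inpos(f), linked(f), marked(b), marked(c), marked(e), ready(b), ready(e)}
4. drop(f)  →  {linked(f), marked(b), marked(c), marked(e), marked(f), ready(b), ready(e), ready(f)}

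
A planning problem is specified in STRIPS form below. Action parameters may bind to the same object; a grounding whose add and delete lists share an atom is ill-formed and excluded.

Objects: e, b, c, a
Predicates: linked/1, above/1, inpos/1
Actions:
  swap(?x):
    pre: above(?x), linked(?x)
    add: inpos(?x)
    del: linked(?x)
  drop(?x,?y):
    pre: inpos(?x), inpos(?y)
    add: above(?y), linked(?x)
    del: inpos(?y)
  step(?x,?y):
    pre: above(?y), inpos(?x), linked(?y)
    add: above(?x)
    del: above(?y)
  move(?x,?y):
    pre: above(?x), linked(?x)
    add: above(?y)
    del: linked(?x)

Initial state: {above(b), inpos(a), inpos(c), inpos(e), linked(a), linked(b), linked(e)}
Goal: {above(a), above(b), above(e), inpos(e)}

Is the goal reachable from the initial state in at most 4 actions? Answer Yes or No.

Yes

1. drop(e,a)  →  {above(a), above(b), inpos(c), inpos(e), linked(a), linked(b), linked(e)}
2. move(b,e)  →  {above(a), above(b), above(e), inpos(c), inpos(e), linked(a), linked(e)}
optimal plan length = 2; 2 ≤ 4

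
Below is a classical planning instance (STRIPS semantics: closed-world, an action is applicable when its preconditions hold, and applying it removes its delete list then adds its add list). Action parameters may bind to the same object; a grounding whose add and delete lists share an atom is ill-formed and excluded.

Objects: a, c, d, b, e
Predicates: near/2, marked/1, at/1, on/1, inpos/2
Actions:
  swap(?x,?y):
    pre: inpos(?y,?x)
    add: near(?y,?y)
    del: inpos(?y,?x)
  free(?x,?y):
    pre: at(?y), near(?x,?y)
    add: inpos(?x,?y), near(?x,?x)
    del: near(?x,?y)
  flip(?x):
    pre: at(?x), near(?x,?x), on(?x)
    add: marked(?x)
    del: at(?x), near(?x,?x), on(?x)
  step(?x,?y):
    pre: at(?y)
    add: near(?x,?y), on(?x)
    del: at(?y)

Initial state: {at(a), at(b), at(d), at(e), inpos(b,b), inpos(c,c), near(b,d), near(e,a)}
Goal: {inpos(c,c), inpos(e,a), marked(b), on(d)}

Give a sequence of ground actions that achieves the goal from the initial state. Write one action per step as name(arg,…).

1. swap(b,b)  →  {at(a), at(b), at(d), at(e), inpos(c,c), near(b,b), near(b,d), near(e,a)}
2. free(e,a)  →  {at(a), at(b), at(d), at(e), inpos(c,c), inpos(e,a), near(b,b), near(b,d), near(e,e)}
3. step(d,a)  →  {at(b), at(d), at(e), inpos(c,c), inpos(e,a), near(b,b), near(b,d), near(d,a), near(e,e), on(d)}
4. step(b,d)  →  {at(b), at(e), inpos(c,c), inpos(e,a), near(b,b), near(b,d), near(d,a), near(e,e), on(b), on(d)}
5. flip(b)  →  {at(e), inpos(c,c), inpos(e,a), marked(b), near(b,d), near(d,a), near(e,e), on(d)}

swap(b,b); free(e,a); step(d,a); step(b,d); flip(b)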